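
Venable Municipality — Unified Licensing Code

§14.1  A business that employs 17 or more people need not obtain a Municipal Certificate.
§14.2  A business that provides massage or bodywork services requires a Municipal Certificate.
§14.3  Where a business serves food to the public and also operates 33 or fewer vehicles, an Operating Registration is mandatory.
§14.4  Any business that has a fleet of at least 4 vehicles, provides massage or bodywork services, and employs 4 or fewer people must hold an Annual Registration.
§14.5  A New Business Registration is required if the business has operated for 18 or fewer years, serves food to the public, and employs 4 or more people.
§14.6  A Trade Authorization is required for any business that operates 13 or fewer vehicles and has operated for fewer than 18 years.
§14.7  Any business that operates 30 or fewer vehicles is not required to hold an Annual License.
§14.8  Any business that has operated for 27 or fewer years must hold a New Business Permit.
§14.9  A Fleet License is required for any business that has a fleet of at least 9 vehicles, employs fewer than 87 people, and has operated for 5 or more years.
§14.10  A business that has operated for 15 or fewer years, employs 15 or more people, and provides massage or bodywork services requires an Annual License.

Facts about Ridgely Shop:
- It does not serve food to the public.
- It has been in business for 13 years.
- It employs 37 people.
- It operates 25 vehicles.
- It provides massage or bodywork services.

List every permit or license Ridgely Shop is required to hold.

§14.1 employees 37 ≥ 17 → exempt from Municipal Certificate.
§14.2 provides massage or bodywork services → Municipal Certificate required.
§14.3 does not serve food to the public; vehicles 25 ≤ 33 → Operating Registration not required.
§14.4 vehicles 25 ≥ 4; provides massage or bodywork services; employees 37 > 4 → Annual Registration not required.
§14.5 years in business 13 ≤ 18; does not serve food to the public; employees 37 ≥ 4 → New Business Registration not required.
§14.6 vehicles 25 > 13; years in business 13 < 18 → Trade Authorization not required.
§14.7 vehicles 25 ≤ 30 → exempt from Annual License.
§14.8 years in business 13 ≤ 27 → New Business Permit required.
§14.9 vehicles 25 ≥ 9; employees 37 < 87; years in business 13 ≥ 5 → Fleet License required.
§14.10 years in business 13 ≤ 15; employees 37 ≥ 15; provides massage or bodywork services → Annual License required.

Fleet License, New Business Permit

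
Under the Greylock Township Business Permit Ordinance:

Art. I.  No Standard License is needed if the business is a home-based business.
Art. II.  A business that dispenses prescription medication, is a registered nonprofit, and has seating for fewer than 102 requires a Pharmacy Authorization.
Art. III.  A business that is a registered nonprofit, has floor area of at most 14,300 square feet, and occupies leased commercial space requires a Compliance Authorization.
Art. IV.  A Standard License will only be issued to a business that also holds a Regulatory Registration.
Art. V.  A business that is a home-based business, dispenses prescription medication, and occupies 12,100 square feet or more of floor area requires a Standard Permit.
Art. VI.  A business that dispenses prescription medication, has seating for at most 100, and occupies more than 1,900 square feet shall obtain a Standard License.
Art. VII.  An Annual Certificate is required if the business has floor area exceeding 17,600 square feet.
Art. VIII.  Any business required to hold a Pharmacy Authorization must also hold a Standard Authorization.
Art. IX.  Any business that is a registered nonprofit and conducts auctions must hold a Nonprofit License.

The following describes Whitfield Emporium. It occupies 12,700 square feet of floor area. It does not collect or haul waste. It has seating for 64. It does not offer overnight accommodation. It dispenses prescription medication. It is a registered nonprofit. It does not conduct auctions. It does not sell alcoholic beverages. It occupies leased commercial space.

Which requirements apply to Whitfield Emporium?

Compliance Authorization, Pharmacy Authorization, Regulatory Registration, Standard Authorization, Standard License

Art. I. occupies leased commercial space (not: is a home-based business) → Standard License exemption does not apply.
Art. II. dispenses prescription medication; is a registered nonprofit; seating 64 < 102 → Pharmacy Authorization required.
Art. III. is a registered nonprofit; floor area 12,700 square feet ≤ 14,300 square feet; occupies leased commercial space → Compliance Authorization required.
Art. IV. Standard License is required → Regulatory Registration also required.
Art. V. occupies leased commercial space (not: is a home-based business); dispenses prescription medication; floor area 12,700 square feet ≥ 12,100 square feet → Standard Permit not required.
Art. VI. dispenses prescription medication; seating 64 ≤ 100; floor area 12,700 square feet > 1,900 square feet → Standard License required.
Art. VII. floor area 12,700 square feet ≤ 17,600 square feet → Annual Certificate not required.
Art. VIII. Pharmacy Authorization is required → Standard Authorization also required.
Art. IX. is a registered nonprofit; does not conduct auctions → Nonprofit License not required.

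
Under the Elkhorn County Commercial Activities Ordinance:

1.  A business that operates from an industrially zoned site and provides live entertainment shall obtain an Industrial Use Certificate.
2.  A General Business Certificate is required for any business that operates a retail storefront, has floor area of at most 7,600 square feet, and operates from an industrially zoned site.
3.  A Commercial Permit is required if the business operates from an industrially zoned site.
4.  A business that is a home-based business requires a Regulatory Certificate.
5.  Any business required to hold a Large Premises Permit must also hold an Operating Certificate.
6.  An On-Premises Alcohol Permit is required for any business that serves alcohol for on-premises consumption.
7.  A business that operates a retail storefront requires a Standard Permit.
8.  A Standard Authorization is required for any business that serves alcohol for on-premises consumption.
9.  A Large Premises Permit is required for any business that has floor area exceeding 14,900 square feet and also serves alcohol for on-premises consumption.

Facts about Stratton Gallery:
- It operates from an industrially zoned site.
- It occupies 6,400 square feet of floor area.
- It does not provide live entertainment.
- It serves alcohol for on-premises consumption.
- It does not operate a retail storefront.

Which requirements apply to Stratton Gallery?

1. operates from an industrially zoned site; does not provide live entertainment → Industrial Use Certificate not required.
2. does not operate a retail storefront; floor area 6,400 square feet ≤ 7,600 square feet; operates from an industrially zoned site → General Business Certificate not required.
3. operates from an industrially zoned site → Commercial Permit required.
4. operates from an industrially zoned site (not: is a home-based business) → Regulatory Certificate not required.
5. Large Premises Permit is not required → no effect.
6. serves alcohol for on-premises consumption → On-Premises Alcohol Permit required.
7. does not operate a retail storefront → Standard Permit not required.
8. serves alcohol for on-premises consumption → Standard Authorization required.
9. floor area 6,400 square feet ≤ 14,900 square feet; serves alcohol for on-premises consumption → Large Premises Permit not required.

Commercial Permit, On-Premises Alcohol Permit, Standard Authorization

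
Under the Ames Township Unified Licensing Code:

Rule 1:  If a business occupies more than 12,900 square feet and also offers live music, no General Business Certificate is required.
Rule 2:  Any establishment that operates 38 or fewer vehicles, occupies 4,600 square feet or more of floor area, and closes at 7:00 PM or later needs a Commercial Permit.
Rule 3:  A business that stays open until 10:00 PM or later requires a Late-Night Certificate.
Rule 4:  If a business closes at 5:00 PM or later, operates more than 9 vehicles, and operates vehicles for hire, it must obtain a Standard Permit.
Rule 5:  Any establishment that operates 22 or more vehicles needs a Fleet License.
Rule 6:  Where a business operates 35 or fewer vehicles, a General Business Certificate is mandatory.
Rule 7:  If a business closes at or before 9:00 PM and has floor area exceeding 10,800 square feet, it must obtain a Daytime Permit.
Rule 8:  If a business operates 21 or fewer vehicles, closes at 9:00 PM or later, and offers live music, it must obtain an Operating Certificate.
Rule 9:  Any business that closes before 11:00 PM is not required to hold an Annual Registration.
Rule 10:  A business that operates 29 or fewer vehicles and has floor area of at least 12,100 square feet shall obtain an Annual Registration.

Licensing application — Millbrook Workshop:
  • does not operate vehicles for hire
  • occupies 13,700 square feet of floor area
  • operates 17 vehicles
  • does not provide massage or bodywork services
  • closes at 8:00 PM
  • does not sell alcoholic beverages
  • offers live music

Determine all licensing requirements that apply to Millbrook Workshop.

Rule 1: floor area 13,700 square feet > 12,900 square feet; offers live music → exempt from General Business Certificate.
Rule 2: vehicles 17 ≤ 38; floor area 13,700 square feet ≥ 4,600 square feet; closes 8:00 PM, after 7:00 PM → Commercial Permit required.
Rule 3: closes 8:00 PM, at/before 10:00 PM → Late-Night Certificate not required.
Rule 4: closes 8:00 PM, after 5:00 PM; vehicles 17 > 9; does not operate vehicles for hire → Standard Permit not required.
Rule 5: vehicles 17 < 22 → Fleet License not required.
Rule 6: vehicles 17 ≤ 35 → General Business Certificate required.
Rule 7: closes 8:00 PM, at/before 9:00 PM; floor area 13,700 square feet > 10,800 square feet → Daytime Permit required.
Rule 8: vehicles 17 ≤ 21; closes 8:00 PM, at/before 9:00 PM; offers live music → Operating Certificate not required.
Rule 9: closes 8:00 PM, at/before 11:00 PM → exempt from Annual Registration.
Rule 10: vehicles 17 ≤ 29; floor area 13,700 square feet ≥ 12,100 square feet → Annual Registration required.

Commercial Permit, Daytime Permit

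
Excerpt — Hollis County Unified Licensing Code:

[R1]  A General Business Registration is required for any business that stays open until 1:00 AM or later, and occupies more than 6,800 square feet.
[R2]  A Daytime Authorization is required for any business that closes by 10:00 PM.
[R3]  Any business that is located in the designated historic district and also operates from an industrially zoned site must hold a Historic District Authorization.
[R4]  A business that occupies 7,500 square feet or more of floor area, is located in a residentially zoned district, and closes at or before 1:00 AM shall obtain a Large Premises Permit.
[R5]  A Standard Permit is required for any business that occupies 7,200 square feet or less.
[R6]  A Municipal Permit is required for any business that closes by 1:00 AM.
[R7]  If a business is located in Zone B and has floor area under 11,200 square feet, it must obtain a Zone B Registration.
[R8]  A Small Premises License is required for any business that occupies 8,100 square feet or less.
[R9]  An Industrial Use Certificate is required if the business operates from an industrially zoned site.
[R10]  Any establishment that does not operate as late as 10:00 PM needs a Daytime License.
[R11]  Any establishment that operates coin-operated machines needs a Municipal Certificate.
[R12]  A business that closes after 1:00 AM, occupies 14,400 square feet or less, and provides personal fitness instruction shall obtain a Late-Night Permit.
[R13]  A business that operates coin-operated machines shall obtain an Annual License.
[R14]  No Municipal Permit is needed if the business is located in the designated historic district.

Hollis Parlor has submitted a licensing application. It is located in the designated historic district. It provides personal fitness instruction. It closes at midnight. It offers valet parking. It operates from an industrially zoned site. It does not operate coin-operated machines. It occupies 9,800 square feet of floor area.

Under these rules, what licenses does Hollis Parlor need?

Historic District Authorization, Industrial Use Certificate

[R1] closes midnight, at/before 1:00 AM; floor area 9,800 square feet > 6,800 square feet → General Business Registration not required.
[R2] closes midnight, after 10:00 PM → Daytime Authorization not required.
[R3] is located in the designated historic district; operates from an industrially zoned site → Historic District Authorization required.
[R4] floor area 9,800 square feet ≥ 7,500 square feet; is located in the designated historic district (not: is located in a residentially zoned district); closes midnight, at/before 1:00 AM → Large Premises Permit not required.
[R5] floor area 9,800 square feet > 7,200 square feet → Standard Permit not required.
[R6] closes midnight, at/before 1:00 AM → Municipal Permit required.
[R7] is located in the designated historic district (not: is located in Zone B); floor area 9,800 square feet < 11,200 square feet → Zone B Registration not required.
[R8] floor area 9,800 square feet > 8,100 square feet → Small Premises License not required.
[R9] operates from an industrially zoned site → Industrial Use Certificate required.
[R10] closes midnight, after 10:00 PM → Daytime License not required.
[R11] does not operate coin-operated machines → Municipal Certificate not required.
[R12] closes midnight, at/before 1:00 AM; floor area 9,800 square feet ≤ 14,400 square feet; provides personal fitness instruction → Late-Night Permit not required.
[R13] does not operate coin-operated machines → Annual License not required.
[R14] is located in the designated historic district → exempt from Municipal Permit.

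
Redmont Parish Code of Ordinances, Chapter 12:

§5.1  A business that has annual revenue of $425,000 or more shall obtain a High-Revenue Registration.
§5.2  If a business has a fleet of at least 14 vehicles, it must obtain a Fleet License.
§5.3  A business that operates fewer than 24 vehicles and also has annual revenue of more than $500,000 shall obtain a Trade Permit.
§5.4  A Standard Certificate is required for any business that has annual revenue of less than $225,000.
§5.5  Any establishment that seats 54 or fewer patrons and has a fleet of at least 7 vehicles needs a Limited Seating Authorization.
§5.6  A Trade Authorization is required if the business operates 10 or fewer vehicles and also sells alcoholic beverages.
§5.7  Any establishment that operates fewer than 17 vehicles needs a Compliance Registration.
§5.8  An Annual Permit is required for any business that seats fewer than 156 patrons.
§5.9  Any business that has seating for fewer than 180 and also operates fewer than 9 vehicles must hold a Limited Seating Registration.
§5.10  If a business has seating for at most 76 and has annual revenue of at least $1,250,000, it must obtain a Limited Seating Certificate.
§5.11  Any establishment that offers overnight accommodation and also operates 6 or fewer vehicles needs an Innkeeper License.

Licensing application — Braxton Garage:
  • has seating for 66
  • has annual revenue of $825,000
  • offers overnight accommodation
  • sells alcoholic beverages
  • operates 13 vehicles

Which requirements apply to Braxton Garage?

§5.1 revenue $825,000 ≥ $425,000 → High-Revenue Registration required.
§5.2 vehicles 13 < 14 → Fleet License not required.
§5.3 vehicles 13 < 24; revenue $825,000 > $500,000 → Trade Permit required.
§5.4 revenue $825,000 ≥ $225,000 → Standard Certificate not required.
§5.5 seating 66 > 54; vehicles 13 ≥ 7 → Limited Seating Authorization not required.
§5.6 vehicles 13 > 10; sells alcoholic beverages → Trade Authorization not required.
§5.7 vehicles 13 < 17 → Compliance Registration required.
§5.8 seating 66 < 156 → Annual Permit required.
§5.9 seating 66 < 180; vehicles 13 ≥ 9 → Limited Seating Registration not required.
§5.10 seating 66 ≤ 76; revenue $825,000 < $1,250,000 → Limited Seating Certificate not required.
§5.11 offers overnight accommodation; vehicles 13 > 6 → Innkeeper License not required.

Annual Permit, Compliance Registration, High-Revenue Registration, Trade Permit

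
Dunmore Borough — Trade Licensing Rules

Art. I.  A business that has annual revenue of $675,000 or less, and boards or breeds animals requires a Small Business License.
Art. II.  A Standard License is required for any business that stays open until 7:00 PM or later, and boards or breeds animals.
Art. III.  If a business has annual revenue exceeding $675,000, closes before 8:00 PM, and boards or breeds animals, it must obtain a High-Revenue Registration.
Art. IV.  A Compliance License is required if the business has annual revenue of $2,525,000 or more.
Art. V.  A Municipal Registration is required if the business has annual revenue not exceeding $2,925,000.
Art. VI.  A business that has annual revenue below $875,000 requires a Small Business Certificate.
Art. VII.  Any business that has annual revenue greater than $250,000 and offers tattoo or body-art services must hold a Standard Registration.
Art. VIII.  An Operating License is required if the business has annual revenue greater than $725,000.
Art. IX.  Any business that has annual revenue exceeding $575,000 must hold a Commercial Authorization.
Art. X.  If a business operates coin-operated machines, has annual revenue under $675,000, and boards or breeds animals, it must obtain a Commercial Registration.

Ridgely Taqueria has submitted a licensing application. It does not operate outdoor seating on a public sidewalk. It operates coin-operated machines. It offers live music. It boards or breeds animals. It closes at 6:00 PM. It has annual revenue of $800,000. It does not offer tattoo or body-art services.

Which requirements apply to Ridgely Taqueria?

Commercial Authorization, High-Revenue Registration, Municipal Registration, Operating License, Small Business Certificate

Art. I. revenue $800,000 > $675,000; boards or breeds animals → Small Business License not required.
Art. II. closes 6:00 PM, at/before 7:00 PM; boards or breeds animals → Standard License not required.
Art. III. revenue $800,000 > $675,000; closes 6:00 PM, at/before 8:00 PM; boards or breeds animals → High-Revenue Registration required.
Art. IV. revenue $800,000 < $2,525,000 → Compliance License not required.
Art. V. revenue $800,000 ≤ $2,925,000 → Municipal Registration required.
Art. VI. revenue $800,000 < $875,000 → Small Business Certificate required.
Art. VII. revenue $800,000 > $250,000; does not offer tattoo or body-art services → Standard Registration not required.
Art. VIII. revenue $800,000 > $725,000 → Operating License required.
Art. IX. revenue $800,000 > $575,000 → Commercial Authorization required.
Art. X. operates coin-operated machines; revenue $800,000 ≥ $675,000; boards or breeds animals → Commercial Registration not required.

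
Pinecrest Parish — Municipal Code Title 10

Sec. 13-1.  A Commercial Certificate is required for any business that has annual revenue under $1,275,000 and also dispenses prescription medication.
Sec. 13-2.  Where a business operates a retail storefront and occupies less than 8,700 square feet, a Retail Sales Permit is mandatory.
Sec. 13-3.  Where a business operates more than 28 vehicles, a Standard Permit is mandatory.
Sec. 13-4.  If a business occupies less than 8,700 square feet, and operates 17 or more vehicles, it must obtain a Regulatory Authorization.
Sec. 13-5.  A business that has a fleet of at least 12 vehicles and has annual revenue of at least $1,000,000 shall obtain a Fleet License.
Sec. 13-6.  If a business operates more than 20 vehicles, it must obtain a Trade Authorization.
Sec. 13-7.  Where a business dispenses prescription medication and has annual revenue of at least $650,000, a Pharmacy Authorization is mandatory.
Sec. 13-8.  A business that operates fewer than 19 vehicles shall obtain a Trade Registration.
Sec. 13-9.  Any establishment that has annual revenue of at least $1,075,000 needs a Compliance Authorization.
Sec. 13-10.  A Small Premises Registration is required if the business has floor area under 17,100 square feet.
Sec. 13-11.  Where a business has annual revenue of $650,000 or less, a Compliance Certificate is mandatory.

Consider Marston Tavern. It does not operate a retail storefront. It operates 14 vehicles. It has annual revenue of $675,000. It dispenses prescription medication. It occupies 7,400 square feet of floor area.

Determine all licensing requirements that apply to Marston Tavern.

Commercial Certificate, Pharmacy Authorization, Small Premises Registration, Trade Registration

Sec. 13-1. revenue $675,000 < $1,275,000; dispenses prescription medication → Commercial Certificate required.
Sec. 13-2. does not operate a retail storefront; floor area 7,400 square feet < 8,700 square feet → Retail Sales Permit not required.
Sec. 13-3. vehicles 14 ≤ 28 → Standard Permit not required.
Sec. 13-4. floor area 7,400 square feet < 8,700 square feet; vehicles 14 < 17 → Regulatory Authorization not required.
Sec. 13-5. vehicles 14 ≥ 12; revenue $675,000 < $1,000,000 → Fleet License not required.
Sec. 13-6. vehicles 14 ≤ 20 → Trade Authorization not required.
Sec. 13-7. dispenses prescription medication; revenue $675,000 ≥ $650,000 → Pharmacy Authorization required.
Sec. 13-8. vehicles 14 < 19 → Trade Registration required.
Sec. 13-9. revenue $675,000 < $1,075,000 → Compliance Authorization not required.
Sec. 13-10. floor area 7,400 square feet < 17,100 square feet → Small Premises Registration required.
Sec. 13-11. revenue $675,000 > $650,000 → Compliance Certificate not required.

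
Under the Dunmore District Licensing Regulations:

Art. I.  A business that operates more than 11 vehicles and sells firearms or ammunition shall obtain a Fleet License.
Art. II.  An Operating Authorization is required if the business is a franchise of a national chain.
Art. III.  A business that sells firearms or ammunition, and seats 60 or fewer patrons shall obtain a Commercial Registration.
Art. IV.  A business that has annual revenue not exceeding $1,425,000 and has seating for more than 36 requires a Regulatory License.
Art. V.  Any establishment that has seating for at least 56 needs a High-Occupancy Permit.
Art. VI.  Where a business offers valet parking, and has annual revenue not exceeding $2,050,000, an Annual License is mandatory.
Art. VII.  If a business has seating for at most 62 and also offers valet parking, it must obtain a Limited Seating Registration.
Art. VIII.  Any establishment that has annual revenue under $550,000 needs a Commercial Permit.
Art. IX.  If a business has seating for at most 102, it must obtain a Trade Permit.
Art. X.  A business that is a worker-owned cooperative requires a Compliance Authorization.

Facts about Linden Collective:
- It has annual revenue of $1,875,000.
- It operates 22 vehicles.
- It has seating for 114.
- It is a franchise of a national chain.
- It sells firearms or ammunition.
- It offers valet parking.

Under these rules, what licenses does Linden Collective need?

Annual License, Fleet License, High-Occupancy Permit, Operating Authorization

Art. I. vehicles 22 > 11; sells firearms or ammunition → Fleet License required.
Art. II. is a franchise of a national chain → Operating Authorization required.
Art. III. sells firearms or ammunition; seating 114 > 60 → Commercial Registration not required.
Art. IV. revenue $1,875,000 > $1,425,000; seating 114 > 36 → Regulatory License not required.
Art. V. seating 114 ≥ 56 → High-Occupancy Permit required.
Art. VI. offers valet parking; revenue $1,875,000 ≤ $2,050,000 → Annual License required.
Art. VII. seating 114 > 62; offers valet parking → Limited Seating Registration not required.
Art. VIII. revenue $1,875,000 ≥ $550,000 → Commercial Permit not required.
Art. IX. seating 114 > 102 → Trade Permit not required.
Art. X. is a franchise of a national chain (not: is a worker-owned cooperative) → Compliance Authorization not required.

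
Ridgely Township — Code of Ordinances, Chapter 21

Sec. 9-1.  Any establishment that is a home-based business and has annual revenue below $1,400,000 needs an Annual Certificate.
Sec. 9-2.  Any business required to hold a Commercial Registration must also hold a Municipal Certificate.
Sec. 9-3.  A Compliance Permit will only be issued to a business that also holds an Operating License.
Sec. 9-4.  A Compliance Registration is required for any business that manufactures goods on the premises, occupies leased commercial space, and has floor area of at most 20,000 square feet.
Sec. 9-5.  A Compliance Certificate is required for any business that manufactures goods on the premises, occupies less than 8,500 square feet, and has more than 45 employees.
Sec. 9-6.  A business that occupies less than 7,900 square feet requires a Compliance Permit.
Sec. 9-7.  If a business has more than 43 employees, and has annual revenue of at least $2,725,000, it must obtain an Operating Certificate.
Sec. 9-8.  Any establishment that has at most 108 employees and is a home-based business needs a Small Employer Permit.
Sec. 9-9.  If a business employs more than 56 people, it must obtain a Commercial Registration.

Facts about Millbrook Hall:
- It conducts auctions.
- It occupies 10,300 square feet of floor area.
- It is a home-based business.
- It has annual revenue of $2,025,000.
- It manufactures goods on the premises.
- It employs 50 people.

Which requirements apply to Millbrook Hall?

Sec. 9-1. is a home-based business; revenue $2,025,000 ≥ $1,400,000 → Annual Certificate not required.
Sec. 9-2. Commercial Registration is not required → no effect.
Sec. 9-3. Compliance Permit is not required → no effect.
Sec. 9-4. manufactures goods on the premises; is a home-based business (not: occupies leased commercial space); floor area 10,300 square feet ≤ 20,000 square feet → Compliance Registration not required.
Sec. 9-5. manufactures goods on the premises; floor area 10,300 square feet ≥ 8,500 square feet; employees 50 > 45 → Compliance Certificate not required.
Sec. 9-6. floor area 10,300 square feet ≥ 7,900 square feet → Compliance Permit not required.
Sec. 9-7. employees 50 > 43; revenue $2,025,000 < $2,725,000 → Operating Certificate not required.
Sec. 9-8. employees 50 ≤ 108; is a home-based business → Small Employer Permit required.
Sec. 9-9. employees 50 ≤ 56 → Commercial Registration not required.

Small Employer Permit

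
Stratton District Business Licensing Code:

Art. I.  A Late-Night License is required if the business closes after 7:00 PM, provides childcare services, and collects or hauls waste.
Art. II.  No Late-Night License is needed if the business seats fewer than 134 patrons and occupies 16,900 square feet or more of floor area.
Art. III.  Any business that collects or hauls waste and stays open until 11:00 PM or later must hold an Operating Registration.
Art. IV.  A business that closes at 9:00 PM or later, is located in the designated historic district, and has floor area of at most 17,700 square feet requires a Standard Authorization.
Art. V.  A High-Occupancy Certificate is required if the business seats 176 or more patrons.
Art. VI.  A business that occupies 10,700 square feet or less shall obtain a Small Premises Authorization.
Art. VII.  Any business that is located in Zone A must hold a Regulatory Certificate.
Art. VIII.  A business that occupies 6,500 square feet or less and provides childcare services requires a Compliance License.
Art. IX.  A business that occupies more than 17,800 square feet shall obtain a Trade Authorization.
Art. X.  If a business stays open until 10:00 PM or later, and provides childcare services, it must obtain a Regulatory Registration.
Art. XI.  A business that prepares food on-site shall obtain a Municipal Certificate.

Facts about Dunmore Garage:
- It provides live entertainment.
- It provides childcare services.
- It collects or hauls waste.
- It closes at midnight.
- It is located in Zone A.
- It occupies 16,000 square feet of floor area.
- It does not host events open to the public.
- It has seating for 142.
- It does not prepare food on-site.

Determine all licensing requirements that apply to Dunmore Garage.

Art. I. closes midnight, after 7:00 PM; provides childcare services; collects or hauls waste → Late-Night License required.
Art. II. seating 142 ≥ 134; floor area 16,000 square feet < 16,900 square feet → Late-Night License exemption does not apply.
Art. III. collects or hauls waste; closes midnight, after 11:00 PM → Operating Registration required.
Art. IV. closes midnight, after 9:00 PM; is located in Zone A (not: is located in the designated historic district); floor area 16,000 square feet ≤ 17,700 square feet → Standard Authorization not required.
Art. V. seating 142 < 176 → High-Occupancy Certificate not required.
Art. VI. floor area 16,000 square feet > 10,700 square feet → Small Premises Authorization not required.
Art. VII. is located in Zone A → Regulatory Certificate required.
Art. VIII. floor area 16,000 square feet > 6,500 square feet; provides childcare services → Compliance License not required.
Art. IX. floor area 16,000 square feet ≤ 17,800 square feet → Trade Authorization not required.
Art. X. closes midnight, after 10:00 PM; provides childcare services → Regulatory Registration required.
Art. XI. does not prepare food on-site → Municipal Certificate not required.

Late-Night License, Operating Registration, Regulatory Certificate, Regulatory Registration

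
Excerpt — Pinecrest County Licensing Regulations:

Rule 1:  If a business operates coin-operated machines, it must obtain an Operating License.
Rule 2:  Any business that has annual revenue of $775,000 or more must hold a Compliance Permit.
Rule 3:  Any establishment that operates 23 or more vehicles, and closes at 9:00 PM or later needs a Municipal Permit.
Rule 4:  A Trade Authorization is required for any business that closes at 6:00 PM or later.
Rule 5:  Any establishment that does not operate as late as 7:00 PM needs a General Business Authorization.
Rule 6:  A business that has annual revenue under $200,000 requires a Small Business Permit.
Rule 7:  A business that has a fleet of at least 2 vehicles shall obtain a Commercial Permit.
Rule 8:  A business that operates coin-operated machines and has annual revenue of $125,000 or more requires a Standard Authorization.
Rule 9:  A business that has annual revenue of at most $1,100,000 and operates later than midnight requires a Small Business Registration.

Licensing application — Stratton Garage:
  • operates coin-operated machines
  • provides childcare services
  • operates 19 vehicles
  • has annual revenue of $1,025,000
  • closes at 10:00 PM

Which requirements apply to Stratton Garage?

Commercial Permit, Compliance Permit, Operating License, Standard Authorization, Trade Authorization

Rule 1: operates coin-operated machines → Operating License required.
Rule 2: revenue $1,025,000 ≥ $775,000 → Compliance Permit required.
Rule 3: vehicles 19 < 23; closes 10:00 PM, after 9:00 PM → Municipal Permit not required.
Rule 4: closes 10:00 PM, after 6:00 PM → Trade Authorization required.
Rule 5: closes 10:00 PM, after 7:00 PM → General Business Authorization not required.
Rule 6: revenue $1,025,000 ≥ $200,000 → Small Business Permit not required.
Rule 7: vehicles 19 ≥ 2 → Commercial Permit required.
Rule 8: operates coin-operated machines; revenue $1,025,000 ≥ $125,000 → Standard Authorization required.
Rule 9: revenue $1,025,000 ≤ $1,100,000; closes 10:00 PM, at/before midnight → Small Business Registration not required.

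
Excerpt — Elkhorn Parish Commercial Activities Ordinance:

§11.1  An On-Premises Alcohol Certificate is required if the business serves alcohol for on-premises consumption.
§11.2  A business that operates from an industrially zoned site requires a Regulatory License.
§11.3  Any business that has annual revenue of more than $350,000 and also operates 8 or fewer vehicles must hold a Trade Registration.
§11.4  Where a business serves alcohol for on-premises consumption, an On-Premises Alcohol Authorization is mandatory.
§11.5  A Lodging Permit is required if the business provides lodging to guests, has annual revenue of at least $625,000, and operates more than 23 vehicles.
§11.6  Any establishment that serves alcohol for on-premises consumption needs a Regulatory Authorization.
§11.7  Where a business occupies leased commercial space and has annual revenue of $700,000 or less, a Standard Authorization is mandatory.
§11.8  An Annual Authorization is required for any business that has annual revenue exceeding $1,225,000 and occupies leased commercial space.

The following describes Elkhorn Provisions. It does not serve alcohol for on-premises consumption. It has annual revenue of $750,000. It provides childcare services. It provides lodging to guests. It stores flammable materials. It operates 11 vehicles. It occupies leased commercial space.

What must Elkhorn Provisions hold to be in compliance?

§11.1 does not serve alcohol for on-premises consumption → On-Premises Alcohol Certificate not required.
§11.2 occupies leased commercial space (not: operates from an industrially zoned site) → Regulatory License not required.
§11.3 revenue $750,000 > $350,000; vehicles 11 > 8 → Trade Registration not required.
§11.4 does not serve alcohol for on-premises consumption → On-Premises Alcohol Authorization not required.
§11.5 provides lodging to guests; revenue $750,000 ≥ $625,000; vehicles 11 ≤ 23 → Lodging Permit not required.
§11.6 does not serve alcohol for on-premises consumption → Regulatory Authorization not required.
§11.7 occupies leased commercial space; revenue $750,000 > $700,000 → Standard Authorization not required.
§11.8 revenue $750,000 ≤ $1,225,000; occupies leased commercial space → Annual Authorization not required.

None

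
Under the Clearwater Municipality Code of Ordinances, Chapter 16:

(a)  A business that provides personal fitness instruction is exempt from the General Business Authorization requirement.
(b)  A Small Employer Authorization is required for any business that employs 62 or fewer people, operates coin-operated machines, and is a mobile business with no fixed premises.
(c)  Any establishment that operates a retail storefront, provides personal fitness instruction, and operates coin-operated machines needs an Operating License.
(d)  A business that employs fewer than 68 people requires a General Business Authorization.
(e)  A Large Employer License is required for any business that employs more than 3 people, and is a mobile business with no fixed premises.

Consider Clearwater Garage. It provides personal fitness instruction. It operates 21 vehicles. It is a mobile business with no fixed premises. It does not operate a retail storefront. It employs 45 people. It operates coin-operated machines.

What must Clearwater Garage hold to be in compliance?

Large Employer License, Small Employer Authorization

(a) provides personal fitness instruction → exempt from General Business Authorization.
(b) employees 45 ≤ 62; operates coin-operated machines; is a mobile business with no fixed premises → Small Employer Authorization required.
(c) does not operate a retail storefront; provides personal fitness instruction; operates coin-operated machines → Operating License not required.
(d) employees 45 < 68 → General Business Authorization required.
(e) employees 45 > 3; is a mobile business with no fixed premises → Large Employer License required.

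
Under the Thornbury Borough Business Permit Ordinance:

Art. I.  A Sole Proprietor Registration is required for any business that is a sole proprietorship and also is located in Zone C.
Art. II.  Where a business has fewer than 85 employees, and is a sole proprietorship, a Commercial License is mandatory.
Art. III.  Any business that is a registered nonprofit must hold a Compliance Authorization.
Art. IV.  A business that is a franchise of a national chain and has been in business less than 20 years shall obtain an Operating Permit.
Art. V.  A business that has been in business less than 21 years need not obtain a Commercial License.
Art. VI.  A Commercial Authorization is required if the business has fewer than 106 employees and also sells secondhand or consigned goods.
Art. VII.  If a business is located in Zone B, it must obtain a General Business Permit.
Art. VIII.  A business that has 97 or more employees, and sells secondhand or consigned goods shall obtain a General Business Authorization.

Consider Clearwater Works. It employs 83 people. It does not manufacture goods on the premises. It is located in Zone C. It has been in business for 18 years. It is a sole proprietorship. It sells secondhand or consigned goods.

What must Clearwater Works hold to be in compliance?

Commercial Authorization, Sole Proprietor Registration

Art. I. is a sole proprietorship; is located in Zone C → Sole Proprietor Registration required.
Art. II. employees 83 < 85; is a sole proprietorship → Commercial License required.
Art. III. is a sole proprietorship (not: is a registered nonprofit) → Compliance Authorization not required.
Art. IV. is a sole proprietorship (not: is a franchise of a national chain); years in business 18 < 20 → Operating Permit not required.
Art. V. years in business 18 < 21 → exempt from Commercial License.
Art. VI. employees 83 < 106; sells secondhand or consigned goods → Commercial Authorization required.
Art. VII. is located in Zone C (not: is located in Zone B) → General Business Permit not required.
Art. VIII. employees 83 < 97; sells secondhand or consigned goods → General Business Authorization not required.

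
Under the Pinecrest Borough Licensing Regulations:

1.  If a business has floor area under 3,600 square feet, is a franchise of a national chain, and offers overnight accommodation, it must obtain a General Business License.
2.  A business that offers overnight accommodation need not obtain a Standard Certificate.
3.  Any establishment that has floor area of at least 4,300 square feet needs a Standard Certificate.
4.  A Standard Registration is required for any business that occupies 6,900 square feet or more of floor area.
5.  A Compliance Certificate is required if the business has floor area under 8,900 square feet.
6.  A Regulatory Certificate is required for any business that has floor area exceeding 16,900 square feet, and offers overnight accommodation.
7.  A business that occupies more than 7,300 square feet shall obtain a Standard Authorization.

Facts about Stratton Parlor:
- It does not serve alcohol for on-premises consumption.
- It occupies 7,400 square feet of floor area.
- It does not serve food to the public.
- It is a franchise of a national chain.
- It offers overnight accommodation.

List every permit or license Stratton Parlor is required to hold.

Compliance Certificate, Standard Authorization, Standard Registration

1. floor area 7,400 square feet ≥ 3,600 square feet; is a franchise of a national chain; offers overnight accommodation → General Business License not required.
2. offers overnight accommodation → exempt from Standard Certificate.
3. floor area 7,400 square feet ≥ 4,300 square feet → Standard Certificate required.
4. floor area 7,400 square feet ≥ 6,900 square feet → Standard Registration required.
5. floor area 7,400 square feet < 8,900 square feet → Compliance Certificate required.
6. floor area 7,400 square feet ≤ 16,900 square feet; offers overnight accommodation → Regulatory Certificate not required.
7. floor area 7,400 square feet > 7,300 square feet → Standard Authorization required.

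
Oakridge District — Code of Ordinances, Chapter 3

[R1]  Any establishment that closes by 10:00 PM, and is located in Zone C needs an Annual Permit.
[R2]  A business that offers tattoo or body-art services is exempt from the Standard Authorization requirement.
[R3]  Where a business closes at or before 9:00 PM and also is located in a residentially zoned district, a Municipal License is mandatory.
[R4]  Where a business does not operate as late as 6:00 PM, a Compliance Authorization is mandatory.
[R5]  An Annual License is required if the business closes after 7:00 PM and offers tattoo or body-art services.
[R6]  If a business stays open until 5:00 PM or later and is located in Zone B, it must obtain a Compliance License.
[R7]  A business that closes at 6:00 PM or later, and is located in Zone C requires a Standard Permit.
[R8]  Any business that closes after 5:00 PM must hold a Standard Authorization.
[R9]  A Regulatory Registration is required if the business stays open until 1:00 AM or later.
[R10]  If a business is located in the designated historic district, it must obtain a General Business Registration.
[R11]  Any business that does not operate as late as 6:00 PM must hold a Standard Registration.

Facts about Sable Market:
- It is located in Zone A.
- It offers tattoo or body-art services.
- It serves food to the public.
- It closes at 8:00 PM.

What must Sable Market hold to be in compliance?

[R1] closes 8:00 PM, at/before 10:00 PM; is located in Zone A (not: is located in Zone C) → Annual Permit not required.
[R2] offers tattoo or body-art services → exempt from Standard Authorization.
[R3] closes 8:00 PM, at/before 9:00 PM; is located in Zone A (not: is located in a residentially zoned district) → Municipal License not required.
[R4] closes 8:00 PM, after 6:00 PM → Compliance Authorization not required.
[R5] closes 8:00 PM, after 7:00 PM; offers tattoo or body-art services → Annual License required.
[R6] closes 8:00 PM, after 5:00 PM; is located in Zone A (not: is located in Zone B) → Compliance License not required.
[R7] closes 8:00 PM, after 6:00 PM; is located in Zone A (not: is located in Zone C) → Standard Permit not required.
[R8] closes 8:00 PM, after 5:00 PM → Standard Authorization required.
[R9] closes 8:00 PM, at/before 1:00 AM → Regulatory Registration not required.
[R10] is located in Zone A (not: is located in the designated historic district) → General Business Registration not required.
[R11] closes 8:00 PM, after 6:00 PM → Standard Registration not required.

Annual License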